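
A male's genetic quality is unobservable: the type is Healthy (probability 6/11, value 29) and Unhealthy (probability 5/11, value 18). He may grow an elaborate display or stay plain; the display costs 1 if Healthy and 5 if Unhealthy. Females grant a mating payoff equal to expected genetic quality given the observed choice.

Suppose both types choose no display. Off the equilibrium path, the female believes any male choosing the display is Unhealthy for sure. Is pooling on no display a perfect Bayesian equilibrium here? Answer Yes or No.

On path, the female holds the prior and pays 6/11·29 + 5/11·18 = 24. Off path (the display), believing Unhealthy, it pays 18.
Healthy: no display nets 24; the display nets 18 − 1 = 17. Healthy stays.
Unhealthy: no display nets 24; the display nets 18 − 5 = 13. Unhealthy stays.
No type deviates, so pooling is sustained.

Yes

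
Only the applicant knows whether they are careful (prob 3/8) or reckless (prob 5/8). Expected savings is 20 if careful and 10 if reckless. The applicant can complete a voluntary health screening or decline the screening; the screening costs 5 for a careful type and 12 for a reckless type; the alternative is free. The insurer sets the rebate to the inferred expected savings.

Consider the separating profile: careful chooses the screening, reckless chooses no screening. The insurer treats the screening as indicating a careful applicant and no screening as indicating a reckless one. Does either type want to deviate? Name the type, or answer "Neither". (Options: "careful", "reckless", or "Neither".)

Neither

The screening pays 20; no screening pays 10.
careful: assigned the screening, nets 20 − 5 = 15; deviating to no screening nets 10.
reckless: assigned no screening, nets 10; deviating to the screening nets 20 − 12 = 8.
Both types strictly prefer their assigned action; no profitable deviation.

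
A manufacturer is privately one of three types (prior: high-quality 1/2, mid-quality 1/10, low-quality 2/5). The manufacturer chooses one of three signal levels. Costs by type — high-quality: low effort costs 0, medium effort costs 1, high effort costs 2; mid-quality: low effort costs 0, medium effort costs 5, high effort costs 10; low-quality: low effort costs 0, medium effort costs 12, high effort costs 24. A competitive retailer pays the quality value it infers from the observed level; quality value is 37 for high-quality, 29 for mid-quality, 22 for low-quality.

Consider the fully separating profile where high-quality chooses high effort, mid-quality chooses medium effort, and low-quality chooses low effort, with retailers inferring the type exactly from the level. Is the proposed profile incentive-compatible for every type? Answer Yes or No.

Separating prices: high effort → 37, medium effort → 29, low effort → 22.
high-quality (assigned high effort): low effort: 22 − 0 = 22; medium effort: 29 − 1 = 28; high effort: 37 − 2 = 35. high-quality stays.
mid-quality (assigned medium effort): low effort: 22 − 0 = 22; medium effort: 29 − 5 = 24; high effort: 37 − 10 = 27. mid-quality prefers high effort.
low-quality (assigned low effort): low effort: 22 − 0 = 22; medium effort: 29 − 12 = 17; high effort: 37 − 24 = 13. low-quality stays.
At least one type deviates; the separating profile fails.

No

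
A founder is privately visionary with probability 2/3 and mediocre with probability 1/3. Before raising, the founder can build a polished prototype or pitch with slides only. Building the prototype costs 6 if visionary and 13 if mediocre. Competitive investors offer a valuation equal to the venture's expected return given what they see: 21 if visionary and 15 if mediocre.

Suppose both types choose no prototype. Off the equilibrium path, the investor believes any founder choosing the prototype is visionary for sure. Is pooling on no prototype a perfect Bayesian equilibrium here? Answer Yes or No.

On path, the investor holds the prior and pays 2/3·21 + 1/3·15 = 19. Off path (the prototype), believing visionary, it pays 21.
visionary: no prototype nets 19; the prototype nets 21 − 6 = 15. visionary stays.
mediocre: no prototype nets 19; the prototype nets 21 − 13 = 8. mediocre stays.
No type deviates, so pooling is sustained.

Yes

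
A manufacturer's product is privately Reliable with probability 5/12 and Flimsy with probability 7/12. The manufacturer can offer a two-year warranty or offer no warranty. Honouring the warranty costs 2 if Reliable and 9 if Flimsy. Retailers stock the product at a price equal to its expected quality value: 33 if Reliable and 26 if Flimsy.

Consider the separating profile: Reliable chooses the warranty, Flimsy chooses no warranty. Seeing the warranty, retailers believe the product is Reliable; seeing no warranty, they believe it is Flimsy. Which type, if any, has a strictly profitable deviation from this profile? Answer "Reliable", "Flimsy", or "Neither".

The warranty pays 33; no warranty pays 26.
Reliable: assigned the warranty, nets 33 − 2 = 31; deviating to no warranty nets 26.
Flimsy: assigned no warranty, nets 26; deviating to the warranty nets 33 − 9 = 24.
Both types strictly prefer their assigned action; no profitable deviation.

Neither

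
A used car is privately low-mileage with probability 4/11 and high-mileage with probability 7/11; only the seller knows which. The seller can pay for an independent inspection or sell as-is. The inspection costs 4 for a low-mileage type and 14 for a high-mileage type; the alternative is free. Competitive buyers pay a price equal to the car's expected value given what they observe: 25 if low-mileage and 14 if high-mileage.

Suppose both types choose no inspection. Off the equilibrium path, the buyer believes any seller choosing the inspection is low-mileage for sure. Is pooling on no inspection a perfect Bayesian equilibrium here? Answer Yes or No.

No

On path, the buyer holds the prior and pays 4/11·25 + 7/11·14 = 18. Off path (the inspection), believing low-mileage, it pays 25.
low-mileage: no inspection nets 18; the inspection nets 25 − 4 = 21. low-mileage would deviate.
high-mileage: no inspection nets 18; the inspection nets 25 − 14 = 11. high-mileage stays.
A type deviates, so pooling fails.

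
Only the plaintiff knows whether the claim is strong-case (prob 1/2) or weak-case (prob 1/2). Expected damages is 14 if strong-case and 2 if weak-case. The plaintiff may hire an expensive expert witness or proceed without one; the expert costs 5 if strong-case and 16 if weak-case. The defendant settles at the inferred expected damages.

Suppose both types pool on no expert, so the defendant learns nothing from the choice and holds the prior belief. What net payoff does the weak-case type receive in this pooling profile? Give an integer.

Pooled settlement = 1/2·14 + 1/2·2 = 8.
weak-case pays no cost for no expert, so net payoff = 8.

8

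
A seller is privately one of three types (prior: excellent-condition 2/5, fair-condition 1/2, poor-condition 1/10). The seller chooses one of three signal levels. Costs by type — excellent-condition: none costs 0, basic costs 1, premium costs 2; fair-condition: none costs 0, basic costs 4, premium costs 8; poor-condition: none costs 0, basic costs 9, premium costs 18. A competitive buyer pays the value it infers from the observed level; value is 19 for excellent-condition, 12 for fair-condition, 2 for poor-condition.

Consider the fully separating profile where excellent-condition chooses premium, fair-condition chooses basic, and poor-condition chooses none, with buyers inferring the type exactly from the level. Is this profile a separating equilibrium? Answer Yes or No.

Separating prices: premium → 19, basic → 12, none → 2.
excellent-condition (assigned premium): none: 2 − 0 = 2; basic: 12 − 1 = 11; premium: 19 − 2 = 17. excellent-condition stays.
fair-condition (assigned basic): none: 2 − 0 = 2; basic: 12 − 4 = 8; premium: 19 − 8 = 11. fair-condition prefers premium.
poor-condition (assigned none): none: 2 − 0 = 2; basic: 12 − 9 = 3; premium: 19 − 18 = 1. poor-condition prefers basic.
At least one type deviates; the separating profile fails.

No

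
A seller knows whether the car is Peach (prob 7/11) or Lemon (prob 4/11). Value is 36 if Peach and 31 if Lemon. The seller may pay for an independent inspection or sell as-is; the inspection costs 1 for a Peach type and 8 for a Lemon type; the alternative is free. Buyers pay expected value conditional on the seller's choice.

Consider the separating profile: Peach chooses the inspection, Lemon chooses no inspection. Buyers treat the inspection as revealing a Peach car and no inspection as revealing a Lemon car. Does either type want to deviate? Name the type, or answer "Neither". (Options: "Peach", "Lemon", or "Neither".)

Neither

The inspection pays 36; no inspection pays 31.
Peach: assigned the inspection, nets 36 − 1 = 35; deviating to no inspection nets 31.
Lemon: assigned no inspection, nets 31; deviating to the inspection nets 36 − 8 = 28.
Both types strictly prefer their assigned action; no profitable deviation.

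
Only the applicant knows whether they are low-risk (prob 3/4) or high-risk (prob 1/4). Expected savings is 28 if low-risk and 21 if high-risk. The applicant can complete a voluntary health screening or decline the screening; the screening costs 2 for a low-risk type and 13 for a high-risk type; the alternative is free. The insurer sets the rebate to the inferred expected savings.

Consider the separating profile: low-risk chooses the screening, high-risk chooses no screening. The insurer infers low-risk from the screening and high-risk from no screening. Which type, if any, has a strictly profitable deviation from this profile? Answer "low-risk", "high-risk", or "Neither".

Neither

The screening pays 28; no screening pays 21.
low-risk: assigned the screening, nets 28 − 2 = 26; deviating to no screening nets 21.
high-risk: assigned no screening, nets 21; deviating to the screening nets 28 − 13 = 15.
Both types strictly prefer their assigned action; no profitable deviation.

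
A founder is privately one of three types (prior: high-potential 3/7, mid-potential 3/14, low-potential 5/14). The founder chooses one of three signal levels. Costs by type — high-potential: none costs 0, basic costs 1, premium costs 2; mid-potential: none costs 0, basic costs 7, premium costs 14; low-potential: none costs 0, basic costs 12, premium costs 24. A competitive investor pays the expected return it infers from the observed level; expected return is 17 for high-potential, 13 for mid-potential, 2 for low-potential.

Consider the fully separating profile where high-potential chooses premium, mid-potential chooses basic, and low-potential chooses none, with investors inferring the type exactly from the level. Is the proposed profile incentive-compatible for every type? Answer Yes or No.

Separating valuations: premium → 17, basic → 13, none → 2.
high-potential (assigned premium): none: 2 − 0 = 2; basic: 13 − 1 = 12; premium: 17 − 2 = 15. high-potential stays.
mid-potential (assigned basic): none: 2 − 0 = 2; basic: 13 − 7 = 6; premium: 17 − 14 = 3. mid-potential stays.
low-potential (assigned none): none: 2 − 0 = 2; basic: 13 − 12 = 1; premium: 17 − 24 = -7. low-potential stays.
Every type prefers its assigned level; separation holds.

Yes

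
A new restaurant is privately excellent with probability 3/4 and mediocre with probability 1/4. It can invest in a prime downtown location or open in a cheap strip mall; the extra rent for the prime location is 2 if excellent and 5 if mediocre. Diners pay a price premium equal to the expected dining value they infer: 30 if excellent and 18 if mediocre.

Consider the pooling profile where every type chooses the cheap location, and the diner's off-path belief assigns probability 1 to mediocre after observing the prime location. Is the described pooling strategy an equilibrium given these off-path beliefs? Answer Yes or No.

Yes

On path, the diner holds the prior and pays 3/4·30 + 1/4·18 = 27. Off path (the prime location), believing mediocre, it pays 18.
excellent: the cheap location nets 27; the prime location nets 18 − 2 = 16. excellent stays.
mediocre: the cheap location nets 27; the prime location nets 18 − 5 = 13. mediocre stays.
No type deviates, so pooling is sustained.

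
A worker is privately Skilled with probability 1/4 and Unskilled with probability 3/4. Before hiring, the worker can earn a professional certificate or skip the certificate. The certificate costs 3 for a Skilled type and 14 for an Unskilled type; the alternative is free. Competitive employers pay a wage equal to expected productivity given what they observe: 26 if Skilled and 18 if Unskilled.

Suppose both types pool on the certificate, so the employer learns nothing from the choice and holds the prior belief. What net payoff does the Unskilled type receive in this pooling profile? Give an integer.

6

Pooled wage = 1/4·26 + 3/4·18 = 20.
Unskilled pays cost 14 for the certificate, so net payoff = 20 − 14 = 6.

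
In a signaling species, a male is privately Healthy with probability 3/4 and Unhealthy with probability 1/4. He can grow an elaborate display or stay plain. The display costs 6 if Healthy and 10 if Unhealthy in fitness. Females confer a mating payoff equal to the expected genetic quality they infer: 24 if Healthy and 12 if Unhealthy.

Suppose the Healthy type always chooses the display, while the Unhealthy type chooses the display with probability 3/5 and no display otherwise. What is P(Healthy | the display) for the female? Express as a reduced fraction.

5/6

P(the display) = (3/4)·1 + (1/4)·(3/5) = 9/10.
By Bayes' rule, P(Healthy | the display) = (3/4) / (9/10) = 5/6.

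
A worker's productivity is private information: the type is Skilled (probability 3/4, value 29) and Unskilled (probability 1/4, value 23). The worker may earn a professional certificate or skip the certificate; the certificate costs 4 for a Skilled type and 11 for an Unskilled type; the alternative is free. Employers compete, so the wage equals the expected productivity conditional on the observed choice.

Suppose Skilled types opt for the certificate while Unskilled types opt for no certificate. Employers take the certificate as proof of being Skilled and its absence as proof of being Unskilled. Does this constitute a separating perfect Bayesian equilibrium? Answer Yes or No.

Under these beliefs, the certificate earns wage 29 and no certificate earns wage 23.
Skilled: the certificate nets 29 − 4 = 25; no certificate nets 23. Skilled prefers the certificate.
Unskilled: the certificate nets 29 − 11 = 18; no certificate nets 23. Unskilled prefers no certificate.
Neither type deviates, so the separating profile is an equilibrium.

Yes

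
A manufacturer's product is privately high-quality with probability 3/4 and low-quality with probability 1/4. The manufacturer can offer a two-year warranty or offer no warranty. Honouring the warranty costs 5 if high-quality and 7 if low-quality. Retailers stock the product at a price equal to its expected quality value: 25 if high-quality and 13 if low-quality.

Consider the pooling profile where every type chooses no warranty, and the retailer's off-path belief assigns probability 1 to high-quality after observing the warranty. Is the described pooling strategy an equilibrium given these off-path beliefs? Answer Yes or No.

Yes

On path, the retailer holds the prior and pays 3/4·25 + 1/4·13 = 22. Off path (the warranty), believing high-quality, it pays 25.
high-quality: no warranty nets 22; the warranty nets 25 − 5 = 20. high-quality stays.
low-quality: no warranty nets 22; the warranty nets 25 − 7 = 18. low-quality stays.
No type deviates, so pooling is sustained.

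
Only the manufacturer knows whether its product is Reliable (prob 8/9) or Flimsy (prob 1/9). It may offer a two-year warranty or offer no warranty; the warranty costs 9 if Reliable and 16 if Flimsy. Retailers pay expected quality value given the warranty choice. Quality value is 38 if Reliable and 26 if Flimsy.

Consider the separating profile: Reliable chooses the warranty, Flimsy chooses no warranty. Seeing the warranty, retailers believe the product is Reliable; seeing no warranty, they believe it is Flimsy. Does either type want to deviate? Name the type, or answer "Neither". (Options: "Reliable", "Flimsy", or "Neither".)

The warranty pays 38; no warranty pays 26.
Reliable: assigned the warranty, nets 38 − 9 = 29; deviating to no warranty nets 26.
Flimsy: assigned no warranty, nets 26; deviating to the warranty nets 38 − 16 = 22.
Both types strictly prefer their assigned action; no profitable deviation.

Neither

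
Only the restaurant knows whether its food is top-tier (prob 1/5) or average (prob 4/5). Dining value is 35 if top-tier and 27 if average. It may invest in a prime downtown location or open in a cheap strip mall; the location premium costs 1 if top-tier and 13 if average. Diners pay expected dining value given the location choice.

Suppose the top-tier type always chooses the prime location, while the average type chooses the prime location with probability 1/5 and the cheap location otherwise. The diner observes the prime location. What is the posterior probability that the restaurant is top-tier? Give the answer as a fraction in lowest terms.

5/9

P(the prime location) = (1/5)·1 + (4/5)·(1/5) = 9/25.
By Bayes' rule, P(top-tier | the prime location) = (1/5) / (9/25) = 5/9.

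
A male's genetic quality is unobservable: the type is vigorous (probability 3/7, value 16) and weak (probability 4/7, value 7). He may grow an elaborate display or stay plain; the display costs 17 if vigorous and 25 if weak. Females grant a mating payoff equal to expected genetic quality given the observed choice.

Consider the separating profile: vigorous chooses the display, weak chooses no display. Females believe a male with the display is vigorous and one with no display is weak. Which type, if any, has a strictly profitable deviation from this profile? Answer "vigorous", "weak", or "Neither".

vigorous

The display pays 16; no display pays 7.
vigorous: assigned the display, nets 16 − 17 = -1; deviating to no display nets 7.
weak: assigned no display, nets 7; deviating to the display nets 16 − 25 = -9.
The vigorous type gains 8 by deviating.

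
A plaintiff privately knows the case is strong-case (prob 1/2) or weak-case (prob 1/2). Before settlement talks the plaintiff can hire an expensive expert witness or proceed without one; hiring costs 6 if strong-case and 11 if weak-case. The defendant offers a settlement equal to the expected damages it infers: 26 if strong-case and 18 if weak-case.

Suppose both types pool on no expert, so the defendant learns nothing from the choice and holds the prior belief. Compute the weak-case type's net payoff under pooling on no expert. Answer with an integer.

Pooled settlement = 1/2·26 + 1/2·18 = 22.
weak-case pays no cost for no expert, so net payoff = 22.

22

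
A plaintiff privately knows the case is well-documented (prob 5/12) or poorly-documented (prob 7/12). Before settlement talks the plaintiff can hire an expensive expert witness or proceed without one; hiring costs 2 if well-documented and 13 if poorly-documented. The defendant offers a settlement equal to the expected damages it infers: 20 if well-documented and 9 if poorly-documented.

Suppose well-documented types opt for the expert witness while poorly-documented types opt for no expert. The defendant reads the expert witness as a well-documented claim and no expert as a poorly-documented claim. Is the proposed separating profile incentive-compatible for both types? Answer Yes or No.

Under these beliefs, the expert witness earns settlement 20 and no expert earns settlement 9.
well-documented: the expert witness nets 20 − 2 = 18; no expert nets 9. well-documented prefers the expert witness.
poorly-documented: the expert witness nets 20 − 13 = 7; no expert nets 9. poorly-documented prefers no expert.
Neither type deviates, so the separating profile is an equilibrium.

Yes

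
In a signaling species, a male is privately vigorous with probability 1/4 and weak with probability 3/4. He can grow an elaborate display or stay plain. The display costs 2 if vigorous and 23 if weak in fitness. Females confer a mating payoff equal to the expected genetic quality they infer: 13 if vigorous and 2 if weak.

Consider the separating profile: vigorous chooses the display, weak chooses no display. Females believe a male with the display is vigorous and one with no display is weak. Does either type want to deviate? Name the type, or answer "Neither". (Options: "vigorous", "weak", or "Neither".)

Neither

The display pays 13; no display pays 2.
vigorous: assigned the display, nets 13 − 2 = 11; deviating to no display nets 2.
weak: assigned no display, nets 2; deviating to the display nets 13 − 23 = -10.
Both types strictly prefer their assigned action; no profitable deviation.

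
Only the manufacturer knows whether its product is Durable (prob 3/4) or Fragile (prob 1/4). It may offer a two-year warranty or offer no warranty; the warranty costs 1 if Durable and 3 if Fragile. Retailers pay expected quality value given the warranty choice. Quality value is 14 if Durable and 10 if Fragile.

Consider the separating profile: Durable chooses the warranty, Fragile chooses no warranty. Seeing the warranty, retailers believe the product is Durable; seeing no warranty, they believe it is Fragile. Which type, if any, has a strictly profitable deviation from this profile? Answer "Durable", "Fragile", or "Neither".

The warranty pays 14; no warranty pays 10.
Durable: assigned the warranty, nets 14 − 1 = 13; deviating to no warranty nets 10.
Fragile: assigned no warranty, nets 10; deviating to the warranty nets 14 − 3 = 11.
The Fragile type gains 1 by deviating.

Fragile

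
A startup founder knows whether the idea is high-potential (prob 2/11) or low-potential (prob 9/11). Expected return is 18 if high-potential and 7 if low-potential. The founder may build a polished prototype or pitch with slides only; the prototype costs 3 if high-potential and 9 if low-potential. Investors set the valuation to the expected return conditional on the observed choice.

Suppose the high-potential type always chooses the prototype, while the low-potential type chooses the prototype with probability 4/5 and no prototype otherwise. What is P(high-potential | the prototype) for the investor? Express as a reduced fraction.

5/23

P(the prototype) = (2/11)·1 + (9/11)·(4/5) = 46/55.
By Bayes' rule, P(high-potential | the prototype) = (2/11) / (46/55) = 5/23.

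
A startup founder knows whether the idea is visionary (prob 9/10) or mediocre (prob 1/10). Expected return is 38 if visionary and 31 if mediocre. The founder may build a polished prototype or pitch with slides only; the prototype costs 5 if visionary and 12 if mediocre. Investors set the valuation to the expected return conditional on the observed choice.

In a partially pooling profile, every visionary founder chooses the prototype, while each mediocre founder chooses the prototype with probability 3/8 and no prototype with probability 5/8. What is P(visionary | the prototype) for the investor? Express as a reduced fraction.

P(the prototype) = (9/10)·1 + (1/10)·(3/8) = 15/16.
By Bayes' rule, P(visionary | the prototype) = (9/10) / (15/16) = 24/25.

24/25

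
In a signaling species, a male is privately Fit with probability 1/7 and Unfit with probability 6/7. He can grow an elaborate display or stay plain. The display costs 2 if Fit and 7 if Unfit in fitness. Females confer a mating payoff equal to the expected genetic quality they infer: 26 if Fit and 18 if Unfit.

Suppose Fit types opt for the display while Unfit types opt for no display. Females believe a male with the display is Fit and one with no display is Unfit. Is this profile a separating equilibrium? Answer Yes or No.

Under these beliefs, the display earns mating payoff 26 and no display earns mating payoff 18.
Fit: the display nets 26 − 2 = 24; no display nets 18. Fit prefers the display.
Unfit: the display nets 26 − 7 = 19; no display nets 18. Unfit would deviate to the display.
Unfit has a profitable deviation, so the profile is not an equilibrium.

No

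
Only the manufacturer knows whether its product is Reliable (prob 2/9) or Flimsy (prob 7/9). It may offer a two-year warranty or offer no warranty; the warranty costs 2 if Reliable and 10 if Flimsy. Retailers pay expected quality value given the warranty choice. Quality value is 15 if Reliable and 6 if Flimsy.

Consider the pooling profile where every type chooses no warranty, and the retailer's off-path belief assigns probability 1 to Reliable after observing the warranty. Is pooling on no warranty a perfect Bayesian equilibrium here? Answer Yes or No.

On path, the retailer holds the prior and pays 2/9·15 + 7/9·6 = 8. Off path (the warranty), believing Reliable, it pays 15.
Reliable: no warranty nets 8; the warranty nets 15 − 2 = 13. Reliable would deviate.
Flimsy: no warranty nets 8; the warranty nets 15 − 10 = 5. Flimsy stays.
A type deviates, so pooling fails.

No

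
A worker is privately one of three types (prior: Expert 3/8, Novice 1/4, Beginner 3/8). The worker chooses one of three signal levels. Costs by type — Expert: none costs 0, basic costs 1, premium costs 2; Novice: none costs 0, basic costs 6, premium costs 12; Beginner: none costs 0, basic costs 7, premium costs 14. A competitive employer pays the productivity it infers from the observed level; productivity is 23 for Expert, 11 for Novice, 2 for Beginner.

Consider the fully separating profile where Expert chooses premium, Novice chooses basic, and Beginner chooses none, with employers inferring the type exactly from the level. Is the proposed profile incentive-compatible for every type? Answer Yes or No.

No

Separating wages: premium → 23, basic → 11, none → 2.
Expert (assigned premium): none: 2 − 0 = 2; basic: 11 − 1 = 10; premium: 23 − 2 = 21. Expert stays.
Novice (assigned basic): none: 2 − 0 = 2; basic: 11 − 6 = 5; premium: 23 − 12 = 11. Novice prefers premium.
Beginner (assigned none): none: 2 − 0 = 2; basic: 11 − 7 = 4; premium: 23 − 14 = 9. Beginner prefers premium.
At least one type deviates; the separating profile fails.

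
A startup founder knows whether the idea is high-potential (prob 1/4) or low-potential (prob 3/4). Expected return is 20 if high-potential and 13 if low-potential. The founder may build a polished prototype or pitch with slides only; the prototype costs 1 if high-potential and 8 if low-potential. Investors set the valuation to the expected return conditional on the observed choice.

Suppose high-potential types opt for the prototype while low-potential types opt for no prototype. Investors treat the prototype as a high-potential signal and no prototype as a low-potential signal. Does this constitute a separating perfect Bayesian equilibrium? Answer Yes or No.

Under these beliefs, the prototype earns valuation 20 and no prototype earns valuation 13.
high-potential: the prototype nets 20 − 1 = 19; no prototype nets 13. high-potential prefers the prototype.
low-potential: the prototype nets 20 − 8 = 12; no prototype nets 13. low-potential prefers no prototype.
Neither type deviates, so the separating profile is an equilibrium.

Yes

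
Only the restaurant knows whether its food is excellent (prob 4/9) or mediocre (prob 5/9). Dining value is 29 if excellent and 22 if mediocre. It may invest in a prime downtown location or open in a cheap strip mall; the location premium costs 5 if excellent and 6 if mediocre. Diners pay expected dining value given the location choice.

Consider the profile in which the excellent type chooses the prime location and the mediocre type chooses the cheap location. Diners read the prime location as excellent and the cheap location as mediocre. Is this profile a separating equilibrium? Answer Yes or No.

No

Under these beliefs, the prime location earns price premium 29 and the cheap location earns price premium 22.
excellent: the prime location nets 29 − 5 = 24; the cheap location nets 22. excellent prefers the prime location.
mediocre: the prime location nets 29 − 6 = 23; the cheap location nets 22. mediocre would deviate to the prime location.
mediocre has a profitable deviation, so the profile is not an equilibrium.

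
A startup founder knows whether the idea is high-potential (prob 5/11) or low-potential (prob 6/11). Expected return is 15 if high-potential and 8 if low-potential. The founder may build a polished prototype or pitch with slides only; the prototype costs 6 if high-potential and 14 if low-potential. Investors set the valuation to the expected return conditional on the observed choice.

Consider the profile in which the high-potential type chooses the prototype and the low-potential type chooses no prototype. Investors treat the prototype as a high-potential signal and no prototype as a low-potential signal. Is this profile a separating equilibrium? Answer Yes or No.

Yes

Under these beliefs, the prototype earns valuation 15 and no prototype earns valuation 8.
high-potential: the prototype nets 15 − 6 = 9; no prototype nets 8. high-potential prefers the prototype.
low-potential: the prototype nets 15 − 14 = 1; no prototype nets 8. low-potential prefers no prototype.
Neither type deviates, so the separating profile is an equilibrium.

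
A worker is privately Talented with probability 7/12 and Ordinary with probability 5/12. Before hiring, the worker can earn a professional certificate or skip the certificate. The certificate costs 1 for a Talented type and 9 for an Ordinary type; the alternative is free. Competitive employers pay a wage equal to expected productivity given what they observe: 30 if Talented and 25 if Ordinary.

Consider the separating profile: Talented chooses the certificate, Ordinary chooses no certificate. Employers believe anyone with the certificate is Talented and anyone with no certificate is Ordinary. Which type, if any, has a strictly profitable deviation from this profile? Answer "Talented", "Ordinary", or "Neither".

Neither

The certificate pays 30; no certificate pays 25.
Talented: assigned the certificate, nets 30 − 1 = 29; deviating to no certificate nets 25.
Ordinary: assigned no certificate, nets 25; deviating to the certificate nets 30 − 9 = 21.
Both types strictly prefer their assigned action; no profitable deviation.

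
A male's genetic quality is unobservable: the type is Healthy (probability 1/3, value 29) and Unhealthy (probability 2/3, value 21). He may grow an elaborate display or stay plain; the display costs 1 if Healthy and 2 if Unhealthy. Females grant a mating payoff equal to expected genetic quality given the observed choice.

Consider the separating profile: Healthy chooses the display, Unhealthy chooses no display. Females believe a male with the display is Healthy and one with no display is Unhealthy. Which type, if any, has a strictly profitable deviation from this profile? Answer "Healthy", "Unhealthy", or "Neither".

Unhealthy

The display pays 29; no display pays 21.
Healthy: assigned the display, nets 29 − 1 = 28; deviating to no display nets 21.
Unhealthy: assigned no display, nets 21; deviating to the display nets 29 − 2 = 27.
The Unhealthy type gains 6 by deviating.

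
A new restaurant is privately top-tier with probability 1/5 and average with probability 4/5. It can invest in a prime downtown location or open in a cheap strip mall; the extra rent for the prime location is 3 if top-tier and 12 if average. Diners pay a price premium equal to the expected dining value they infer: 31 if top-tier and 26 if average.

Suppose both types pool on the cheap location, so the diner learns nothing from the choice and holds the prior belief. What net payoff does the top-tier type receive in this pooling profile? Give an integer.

27

Pooled price premium = 1/5·31 + 4/5·26 = 27.
top-tier pays no cost for the cheap location, so net payoff = 27.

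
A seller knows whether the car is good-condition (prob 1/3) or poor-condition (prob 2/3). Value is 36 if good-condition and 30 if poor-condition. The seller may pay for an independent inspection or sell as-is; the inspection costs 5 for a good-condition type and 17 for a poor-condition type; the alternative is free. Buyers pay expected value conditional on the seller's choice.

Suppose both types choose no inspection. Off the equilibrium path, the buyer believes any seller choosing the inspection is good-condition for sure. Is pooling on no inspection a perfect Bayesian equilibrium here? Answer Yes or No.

On path, the buyer holds the prior and pays 1/3·36 + 2/3·30 = 32. Off path (the inspection), believing good-condition, it pays 36.
good-condition: no inspection nets 32; the inspection nets 36 − 5 = 31. good-condition stays.
poor-condition: no inspection nets 32; the inspection nets 36 − 17 = 19. poor-condition stays.
No type deviates, so pooling is sustained.

Yes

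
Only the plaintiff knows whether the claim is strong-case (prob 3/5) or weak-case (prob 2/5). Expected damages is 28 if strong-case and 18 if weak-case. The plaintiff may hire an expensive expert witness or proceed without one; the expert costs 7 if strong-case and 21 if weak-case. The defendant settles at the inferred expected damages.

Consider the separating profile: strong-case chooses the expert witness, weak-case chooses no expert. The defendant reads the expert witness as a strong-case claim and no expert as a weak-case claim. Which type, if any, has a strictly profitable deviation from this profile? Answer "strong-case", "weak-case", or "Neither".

Neither

The expert witness pays 28; no expert pays 18.
strong-case: assigned the expert witness, nets 28 − 7 = 21; deviating to no expert nets 18.
weak-case: assigned no expert, nets 18; deviating to the expert witness nets 28 − 21 = 7.
Both types strictly prefer their assigned action; no profitable deviation.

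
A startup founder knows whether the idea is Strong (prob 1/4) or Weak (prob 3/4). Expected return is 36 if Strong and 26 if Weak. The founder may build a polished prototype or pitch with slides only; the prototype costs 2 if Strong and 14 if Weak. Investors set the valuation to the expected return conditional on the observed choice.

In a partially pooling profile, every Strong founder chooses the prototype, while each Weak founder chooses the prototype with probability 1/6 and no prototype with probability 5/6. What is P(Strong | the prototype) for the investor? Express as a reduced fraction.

P(the prototype) = (1/4)·1 + (3/4)·(1/6) = 3/8.
By Bayes' rule, P(Strong | the prototype) = (1/4) / (3/8) = 2/3.

2/3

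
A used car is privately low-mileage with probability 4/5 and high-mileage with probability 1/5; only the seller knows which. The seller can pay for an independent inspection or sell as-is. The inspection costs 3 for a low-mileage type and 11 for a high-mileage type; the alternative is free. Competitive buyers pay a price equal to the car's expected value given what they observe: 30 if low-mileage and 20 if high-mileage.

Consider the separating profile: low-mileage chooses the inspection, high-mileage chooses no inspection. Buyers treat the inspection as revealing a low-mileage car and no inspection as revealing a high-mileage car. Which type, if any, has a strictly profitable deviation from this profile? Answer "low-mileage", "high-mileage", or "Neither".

Neither

The inspection pays 30; no inspection pays 20.
low-mileage: assigned the inspection, nets 30 − 3 = 27; deviating to no inspection nets 20.
high-mileage: assigned no inspection, nets 20; deviating to the inspection nets 30 − 11 = 19.
Both types strictly prefer their assigned action; no profitable deviation.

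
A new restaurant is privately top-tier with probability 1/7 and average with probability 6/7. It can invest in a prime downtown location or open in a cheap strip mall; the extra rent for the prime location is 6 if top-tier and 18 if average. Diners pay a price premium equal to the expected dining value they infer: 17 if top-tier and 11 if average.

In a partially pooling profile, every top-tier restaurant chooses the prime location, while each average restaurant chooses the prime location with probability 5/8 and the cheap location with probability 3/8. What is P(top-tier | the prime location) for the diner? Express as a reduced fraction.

P(the prime location) = (1/7)·1 + (6/7)·(5/8) = 19/28.
By Bayes' rule, P(top-tier | the prime location) = (1/7) / (19/28) = 4/19.

4/19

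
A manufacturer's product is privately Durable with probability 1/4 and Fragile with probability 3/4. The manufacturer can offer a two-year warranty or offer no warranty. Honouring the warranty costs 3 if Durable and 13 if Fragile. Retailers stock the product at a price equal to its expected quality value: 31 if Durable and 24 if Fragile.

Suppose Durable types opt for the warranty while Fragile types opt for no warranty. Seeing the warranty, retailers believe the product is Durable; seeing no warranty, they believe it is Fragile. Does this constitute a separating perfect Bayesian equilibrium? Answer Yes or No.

Yes

Under these beliefs, the warranty earns price 31 and no warranty earns price 24.
Durable: the warranty nets 31 − 3 = 28; no warranty nets 24. Durable prefers the warranty.
Fragile: the warranty nets 31 − 13 = 18; no warranty nets 24. Fragile prefers no warranty.
Neither type deviates, so the separating profile is an equilibrium.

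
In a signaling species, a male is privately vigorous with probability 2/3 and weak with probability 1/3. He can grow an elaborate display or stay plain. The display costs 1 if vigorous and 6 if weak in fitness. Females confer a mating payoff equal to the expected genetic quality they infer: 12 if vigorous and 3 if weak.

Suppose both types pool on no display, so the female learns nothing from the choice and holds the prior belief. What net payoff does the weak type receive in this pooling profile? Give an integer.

Pooled mating payoff = 2/3·12 + 1/3·3 = 9.
weak pays no cost for no display, so net payoff = 9.

9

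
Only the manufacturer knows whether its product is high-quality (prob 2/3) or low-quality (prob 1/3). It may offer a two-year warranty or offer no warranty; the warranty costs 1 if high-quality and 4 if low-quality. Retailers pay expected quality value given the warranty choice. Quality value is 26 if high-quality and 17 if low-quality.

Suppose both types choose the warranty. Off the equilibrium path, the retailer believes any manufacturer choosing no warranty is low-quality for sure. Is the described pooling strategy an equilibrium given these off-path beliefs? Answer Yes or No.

On path, the retailer holds the prior and pays 2/3·26 + 1/3·17 = 23. Off path (no warranty), believing low-quality, it pays 17.
high-quality: the warranty nets 23 − 1 = 22; no warranty nets 17. high-quality stays.
low-quality: the warranty nets 23 − 4 = 19; no warranty nets 17. low-quality stays.
No type deviates, so pooling is sustained.

Yes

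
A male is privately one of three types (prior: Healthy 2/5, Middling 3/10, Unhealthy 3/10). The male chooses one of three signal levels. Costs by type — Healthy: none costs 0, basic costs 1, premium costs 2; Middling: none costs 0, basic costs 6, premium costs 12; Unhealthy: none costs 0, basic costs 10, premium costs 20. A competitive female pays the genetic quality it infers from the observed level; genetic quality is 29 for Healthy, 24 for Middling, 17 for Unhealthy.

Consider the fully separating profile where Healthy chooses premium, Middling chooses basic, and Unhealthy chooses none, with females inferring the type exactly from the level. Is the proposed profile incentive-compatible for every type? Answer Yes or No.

Yes

Separating mating payoffs: premium → 29, basic → 24, none → 17.
Healthy (assigned premium): none: 17 − 0 = 17; basic: 24 − 1 = 23; premium: 29 − 2 = 27. Healthy stays.
Middling (assigned basic): none: 17 − 0 = 17; basic: 24 − 6 = 18; premium: 29 − 12 = 17. Middling stays.
Unhealthy (assigned none): none: 17 − 0 = 17; basic: 24 − 10 = 14; premium: 29 − 20 = 9. Unhealthy stays.
Every type prefers its assigned level; separation holds.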